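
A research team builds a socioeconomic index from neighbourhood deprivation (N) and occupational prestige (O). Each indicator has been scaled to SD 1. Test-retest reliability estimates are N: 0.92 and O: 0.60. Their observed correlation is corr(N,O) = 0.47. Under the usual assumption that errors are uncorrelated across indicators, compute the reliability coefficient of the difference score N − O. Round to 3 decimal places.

0.547

Var(N−O) = 1 + 1 − 2·0.47 = 2 − 0.94 = 1.06.
With uncorrelated errors the cross-covariances are all true-score covariance, so they carry over unchanged; only the diagonal terms shrink to ρᵢσᵢ².
True-score variance = [0.92 + 0.60] − 0.94 = 1.52 − 0.94 = 0.58.
Reliability = 0.58 / 1.06 = 0.547.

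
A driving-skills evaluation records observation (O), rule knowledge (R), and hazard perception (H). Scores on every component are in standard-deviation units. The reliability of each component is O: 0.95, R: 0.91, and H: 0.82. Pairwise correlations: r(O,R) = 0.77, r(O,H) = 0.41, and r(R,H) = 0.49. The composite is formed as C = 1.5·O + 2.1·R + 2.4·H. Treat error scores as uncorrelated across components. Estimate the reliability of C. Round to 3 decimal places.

0.939

Var(C) = 1.5² + 2.1² + 2.4² + 2·[3.15·0.77 + 3.6·0.41 + 5.04·0.49] = 12.42 + 12.7422 = 25.1622.
Under uncorrelated errors the observed covariances equal the true-score covariances, so only the own-variance terms attenuate.
True-score variance = [1.5²·0.95 + 2.1²·0.91 + 2.4²·0.82] + 12.7422 = 10.8738 + 12.7422 = 23.616.
Reliability = 23.616 / 25.1622 = 0.939.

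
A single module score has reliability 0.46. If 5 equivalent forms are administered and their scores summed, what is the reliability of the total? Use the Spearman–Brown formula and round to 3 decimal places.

0.810

ρ_k = kρ / (1 + (k−1)ρ) = 5·0.46 / (1 + 4·0.46) = 2.300 / 2.840 = 0.810.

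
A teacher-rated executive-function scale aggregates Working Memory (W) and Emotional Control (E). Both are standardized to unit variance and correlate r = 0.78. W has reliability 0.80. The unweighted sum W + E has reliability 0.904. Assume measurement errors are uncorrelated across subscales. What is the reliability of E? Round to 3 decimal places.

0.858

Var(W+E) = 2 + 2·0.78 = 3.560.
True-score variance = ρ_W + ρ_E + 2·0.78, so 0.904 = (0.80 + ρ_E + 1.56) / 3.560.
ρ_E = 0.904·3.560 − 0.80 − 1.56 = 0.858.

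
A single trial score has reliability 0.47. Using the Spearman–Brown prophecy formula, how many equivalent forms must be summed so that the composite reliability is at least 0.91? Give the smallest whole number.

k ≥ ρ*(1−ρ₁)/(ρ₁(1−ρ*)) = 0.91·0.53 / (0.47·0.09) = 11.402.
Smallest integer k = 12.

12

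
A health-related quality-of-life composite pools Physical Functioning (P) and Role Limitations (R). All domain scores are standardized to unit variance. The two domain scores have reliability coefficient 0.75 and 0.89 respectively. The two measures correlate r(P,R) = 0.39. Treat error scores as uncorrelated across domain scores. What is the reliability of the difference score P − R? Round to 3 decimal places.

Var(P−R) = 1 + 1 − 2·0.39 = 2 − 0.78 = 1.22.
Because errors are independent across components, Cov(Tᵢ,Tⱼ) = Cov(Xᵢ,Xⱼ); the off-diagonal part of the true-score variance is the same as above.
True-score variance = [0.75 + 0.89] − 0.78 = 1.64 − 0.78 = 0.86.
Reliability = 0.86 / 1.22 = 0.705.

0.705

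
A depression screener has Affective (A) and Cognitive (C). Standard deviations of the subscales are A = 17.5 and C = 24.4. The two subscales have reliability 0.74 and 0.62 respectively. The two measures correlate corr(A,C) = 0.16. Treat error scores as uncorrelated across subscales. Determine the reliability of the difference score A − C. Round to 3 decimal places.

0.600

Var(A−C) = 17.5² + 24.4² − 2·17.5·24.4·0.16 = 901.61 − 136.64 = 764.97.
Under uncorrelated errors the observed covariances equal the true-score covariances, so only the own-variance terms attenuate.
True-score variance = [17.5²·0.74 + 24.4²·0.62] − 136.64 = 595.748 − 136.64 = 459.108.
Reliability = 459.108 / 764.97 = 0.600.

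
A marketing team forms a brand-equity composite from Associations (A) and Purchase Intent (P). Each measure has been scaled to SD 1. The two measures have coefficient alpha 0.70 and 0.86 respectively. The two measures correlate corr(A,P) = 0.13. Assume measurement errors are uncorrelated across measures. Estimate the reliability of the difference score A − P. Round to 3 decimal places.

0.747

Var(A−P) = 1 + 1 − 2·0.13 = 2 − 0.26 = 1.74.
Because errors are independent across components, Cov(Tᵢ,Tⱼ) = Cov(Xᵢ,Xⱼ); the off-diagonal part of the true-score variance is the same as above.
True-score variance = [0.70 + 0.86] − 0.26 = 1.56 − 0.26 = 1.3.
Reliability = 1.3 / 1.74 = 0.747.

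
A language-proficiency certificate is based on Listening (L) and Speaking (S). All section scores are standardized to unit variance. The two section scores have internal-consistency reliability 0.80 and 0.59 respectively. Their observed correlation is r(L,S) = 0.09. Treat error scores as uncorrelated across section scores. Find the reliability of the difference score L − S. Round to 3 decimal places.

Var(L−S) = 1 + 1 − 2·0.09 = 2 − 0.18 = 1.82.
Under uncorrelated errors the observed covariances equal the true-score covariances, so only the own-variance terms attenuate.
True-score variance = [0.80 + 0.59] − 0.18 = 1.39 − 0.18 = 1.21.
Reliability = 1.21 / 1.82 = 0.665.

0.665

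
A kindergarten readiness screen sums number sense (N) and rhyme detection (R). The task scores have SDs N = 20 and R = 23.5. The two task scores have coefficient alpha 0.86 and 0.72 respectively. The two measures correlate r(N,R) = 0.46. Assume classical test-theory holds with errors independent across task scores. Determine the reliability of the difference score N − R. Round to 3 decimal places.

Var(N−R) = 20² + 23.5² − 2·20·23.5·0.46 = 952.25 − 432.4 = 519.85.
Under uncorrelated errors the observed covariances equal the true-score covariances, so only the own-variance terms attenuate.
True-score variance = [20²·0.86 + 23.5²·0.72] − 432.4 = 741.62 − 432.4 = 309.22.
Reliability = 309.22 / 519.85 = 0.595.

0.595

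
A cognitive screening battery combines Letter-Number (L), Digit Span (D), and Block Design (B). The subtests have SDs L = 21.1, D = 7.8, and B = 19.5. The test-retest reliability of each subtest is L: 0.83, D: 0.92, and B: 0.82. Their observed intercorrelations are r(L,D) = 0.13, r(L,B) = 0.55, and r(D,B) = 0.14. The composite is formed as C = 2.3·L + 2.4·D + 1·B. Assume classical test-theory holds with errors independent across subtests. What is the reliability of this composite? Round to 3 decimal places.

0.889

Var(C) = 2.3²·21.1² + 2.4²·7.8² + 19.5² + 2·[5.52·21.1·7.8·0.13 + 2.3·21.1·19.5·0.55 + 2.4·7.8·19.5·0.14] = 3085.85 + 1379.38 = 4465.23.
Because errors are independent across components, Cov(Tᵢ,Tⱼ) = Cov(Xᵢ,Xⱼ); the off-diagonal part of the true-score variance is the same as above.
True-score variance = [2.3²·21.1²·0.83 + 2.4²·7.8²·0.92 + 19.5²·0.82] + 1379.38 = 2588.99 + 1379.38 = 3968.38.
Reliability = 3968.38 / 4465.23 = 0.889.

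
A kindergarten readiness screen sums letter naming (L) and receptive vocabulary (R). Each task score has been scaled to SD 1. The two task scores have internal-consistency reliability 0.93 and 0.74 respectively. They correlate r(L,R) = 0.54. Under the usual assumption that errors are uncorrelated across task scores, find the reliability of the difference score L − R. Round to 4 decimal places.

0.6413

Var(L−R) = 1 + 1 − 2·0.54 = 2 − 1.08 = 0.92.
With uncorrelated errors the cross-covariances are all true-score covariance, so they carry over unchanged; only the diagonal terms shrink to ρᵢσᵢ².
True-score variance = [0.93 + 0.74] − 1.08 = 1.67 − 1.08 = 0.59.
Reliability = 0.59 / 0.92 = 0.6413.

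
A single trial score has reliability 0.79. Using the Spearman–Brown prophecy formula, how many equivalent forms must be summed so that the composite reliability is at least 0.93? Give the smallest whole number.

4

k ≥ ρ*(1−ρ₁)/(ρ₁(1−ρ*)) = 0.93·0.21 / (0.79·0.07) = 3.532.
Smallest integer k = 4.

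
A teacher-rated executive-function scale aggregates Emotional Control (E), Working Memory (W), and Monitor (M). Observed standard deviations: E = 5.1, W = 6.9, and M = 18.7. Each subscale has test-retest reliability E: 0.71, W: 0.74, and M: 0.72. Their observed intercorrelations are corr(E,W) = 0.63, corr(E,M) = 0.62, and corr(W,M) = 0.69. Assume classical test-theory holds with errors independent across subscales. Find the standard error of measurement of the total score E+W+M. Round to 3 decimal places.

10.855

Var(total) = 423.31 + 340.66 = 763.97.
True-score variance = 305.475 + 340.66 = 646.135, so reliability = 0.8458.
Error variance = 763.97 − 646.135 = 117.835; SEM = √117.835 = 10.855.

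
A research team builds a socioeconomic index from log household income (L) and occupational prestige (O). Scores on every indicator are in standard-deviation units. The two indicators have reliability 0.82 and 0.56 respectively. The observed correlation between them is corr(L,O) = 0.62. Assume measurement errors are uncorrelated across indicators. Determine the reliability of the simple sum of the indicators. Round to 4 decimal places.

0.8086

Var(L+O) = 2 + 2·[0.62] = 2 + 1.24 = 3.24.
With uncorrelated errors the cross-covariances are all true-score covariance, so they carry over unchanged; only the diagonal terms shrink to ρᵢσᵢ².
True-score variance = [0.82 + 0.56] + 1.24 = 1.38 + 1.24 = 2.62.
Reliability = 2.62 / 3.24 = 0.8086.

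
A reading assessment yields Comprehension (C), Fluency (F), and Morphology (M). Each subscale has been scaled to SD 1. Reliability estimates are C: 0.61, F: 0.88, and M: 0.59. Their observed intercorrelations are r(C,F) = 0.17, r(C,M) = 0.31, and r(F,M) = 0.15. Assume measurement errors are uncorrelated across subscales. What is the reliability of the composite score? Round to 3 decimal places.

Var(C+F+M) = 3 + 2·[0.17 + 0.31 + 0.15] = 3 + 1.26 = 4.26.
With uncorrelated errors the cross-covariances are all true-score covariance, so they carry over unchanged; only the diagonal terms shrink to ρᵢσᵢ².
True-score variance = [0.61 + 0.88 + 0.59] + 1.26 = 2.08 + 1.26 = 3.34.
Reliability = 3.34 / 4.26 = 0.784.

0.784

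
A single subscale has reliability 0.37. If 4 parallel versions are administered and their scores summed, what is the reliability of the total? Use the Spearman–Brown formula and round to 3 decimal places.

0.701

ρ_k = kρ / (1 + (k−1)ρ) = 4·0.37 / (1 + 3·0.37) = 1.480 / 2.110 = 0.701.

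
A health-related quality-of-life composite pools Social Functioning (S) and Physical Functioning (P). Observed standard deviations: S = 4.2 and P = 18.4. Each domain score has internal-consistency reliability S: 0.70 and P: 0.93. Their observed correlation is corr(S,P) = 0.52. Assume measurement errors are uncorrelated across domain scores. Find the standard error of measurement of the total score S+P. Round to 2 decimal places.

Var(total) = 356.2 + 80.3712 = 436.571.
True-score variance = 327.209 + 80.3712 = 407.58, so reliability = 0.9336.
Error variance = 436.571 − 407.58 = 28.9912; SEM = √28.9912 = 5.38.

5.38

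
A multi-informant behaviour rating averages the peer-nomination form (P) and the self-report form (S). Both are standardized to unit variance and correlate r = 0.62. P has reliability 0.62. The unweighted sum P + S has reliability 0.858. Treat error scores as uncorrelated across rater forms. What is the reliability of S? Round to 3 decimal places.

Var(P+S) = 2 + 2·0.62 = 3.240.
True-score variance = ρ_P + ρ_S + 2·0.62, so 0.858 = (0.62 + ρ_S + 1.24) / 3.240.
ρ_S = 0.858·3.240 − 0.62 − 1.24 = 0.920.

0.920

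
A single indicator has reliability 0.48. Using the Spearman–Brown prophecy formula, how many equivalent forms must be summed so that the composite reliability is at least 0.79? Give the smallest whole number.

k ≥ ρ*(1−ρ₁)/(ρ₁(1−ρ*)) = 0.79·0.52 / (0.48·0.21) = 4.075.
Smallest integer k = 5.

5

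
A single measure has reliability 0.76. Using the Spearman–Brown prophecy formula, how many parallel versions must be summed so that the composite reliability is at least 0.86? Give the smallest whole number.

k ≥ ρ*(1−ρ₁)/(ρ₁(1−ρ*)) = 0.86·0.24 / (0.76·0.14) = 1.940.
Smallest integer k = 2.

2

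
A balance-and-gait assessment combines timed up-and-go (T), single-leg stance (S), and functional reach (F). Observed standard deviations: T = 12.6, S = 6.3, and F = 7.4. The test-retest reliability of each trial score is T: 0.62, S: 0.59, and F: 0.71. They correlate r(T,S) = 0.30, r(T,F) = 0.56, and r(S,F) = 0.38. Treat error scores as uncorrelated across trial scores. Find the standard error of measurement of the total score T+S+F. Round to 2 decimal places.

Var(total) = 253.21 + 187.488 = 440.698.
True-score variance = 160.728 + 187.488 = 348.216, so reliability = 0.7901.
Error variance = 440.698 − 348.216 = 92.4821; SEM = √92.4821 = 9.62.

9.62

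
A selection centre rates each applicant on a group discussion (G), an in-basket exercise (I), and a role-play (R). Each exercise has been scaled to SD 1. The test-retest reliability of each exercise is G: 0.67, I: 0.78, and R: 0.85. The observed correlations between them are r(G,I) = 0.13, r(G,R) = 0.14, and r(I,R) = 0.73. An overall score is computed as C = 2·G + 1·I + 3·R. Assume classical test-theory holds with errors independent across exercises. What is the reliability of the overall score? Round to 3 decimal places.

0.860

Var(C) = 2² + 1 + 3² + 2·[2·0.13 + 6·0.14 + 3·0.73] = 14 + 6.58 = 20.58.
Under uncorrelated errors the observed covariances equal the true-score covariances, so only the own-variance terms attenuate.
True-score variance = [2²·0.67 + 0.78 + 3²·0.85] + 6.58 = 11.11 + 6.58 = 17.69.
Reliability = 17.69 / 20.58 = 0.860.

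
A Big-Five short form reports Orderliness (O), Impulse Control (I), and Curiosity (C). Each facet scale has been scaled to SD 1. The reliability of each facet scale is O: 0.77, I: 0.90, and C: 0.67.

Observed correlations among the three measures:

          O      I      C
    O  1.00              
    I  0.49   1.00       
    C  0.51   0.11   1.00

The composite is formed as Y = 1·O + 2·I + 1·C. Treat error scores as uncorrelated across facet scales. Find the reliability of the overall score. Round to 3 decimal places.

0.898

Var(Y) = 1 + 2² + 1 + 2·[2·0.49 + 0.51 + 2·0.11] = 6 + 3.42 = 9.42.
Under uncorrelated errors the observed covariances equal the true-score covariances, so only the own-variance terms attenuate.
True-score variance = [0.77 + 2²·0.90 + 0.67] + 3.42 = 5.04 + 3.42 = 8.46.
Reliability = 8.46 / 9.42 = 0.898.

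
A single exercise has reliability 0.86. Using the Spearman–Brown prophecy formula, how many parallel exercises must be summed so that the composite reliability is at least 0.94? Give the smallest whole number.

3

k ≥ ρ*(1−ρ₁)/(ρ₁(1−ρ*)) = 0.94·0.14 / (0.86·0.06) = 2.550.
Smallest integer k = 3.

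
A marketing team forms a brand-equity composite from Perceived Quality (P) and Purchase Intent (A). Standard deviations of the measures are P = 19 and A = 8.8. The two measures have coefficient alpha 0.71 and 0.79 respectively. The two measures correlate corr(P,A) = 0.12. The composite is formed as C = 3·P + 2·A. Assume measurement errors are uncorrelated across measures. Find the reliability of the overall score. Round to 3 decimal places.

0.735

Var(C) = 3²·19² + 2²·8.8² + 2·[6·19·8.8·0.12] = 3558.76 + 240.768 = 3799.53.
Because errors are independent across components, Cov(Tᵢ,Tⱼ) = Cov(Xᵢ,Xⱼ); the off-diagonal part of the true-score variance is the same as above.
True-score variance = [3²·19²·0.71 + 2²·8.8²·0.79] + 240.768 = 2551.5 + 240.768 = 2792.27.
Reliability = 2792.27 / 3799.53 = 0.735.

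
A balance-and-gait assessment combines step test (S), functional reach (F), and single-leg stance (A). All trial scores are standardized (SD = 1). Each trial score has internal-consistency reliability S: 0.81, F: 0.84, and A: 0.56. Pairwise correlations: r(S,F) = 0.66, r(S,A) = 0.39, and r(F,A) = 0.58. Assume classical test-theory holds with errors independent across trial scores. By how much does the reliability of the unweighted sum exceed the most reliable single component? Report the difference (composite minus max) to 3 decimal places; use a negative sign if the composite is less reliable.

0.034

Var(sum) = 3 + 3.26 = 6.26; true-score variance = 2.21 + 3.26 = 5.47; composite reliability = 0.8738.
Max component reliability = 0.8400.
Difference = 0.8738 − 0.8400 = 0.034.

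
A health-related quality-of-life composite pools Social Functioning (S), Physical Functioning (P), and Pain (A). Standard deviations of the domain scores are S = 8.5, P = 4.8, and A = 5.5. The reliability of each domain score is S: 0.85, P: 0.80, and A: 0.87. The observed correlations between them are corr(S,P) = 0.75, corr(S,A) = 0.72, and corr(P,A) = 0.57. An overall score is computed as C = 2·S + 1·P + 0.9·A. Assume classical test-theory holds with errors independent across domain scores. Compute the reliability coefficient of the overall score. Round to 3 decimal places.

Var(C) = 2²·8.5² + 4.8² + 0.9²·5.5² + 2·[2·8.5·4.8·0.75 + 1.8·8.5·5.5·0.72 + 0.9·4.8·5.5·0.57] = 336.543 + 270.662 = 607.205.
With uncorrelated errors the cross-covariances are all true-score covariance, so they carry over unchanged; only the diagonal terms shrink to ρᵢσᵢ².
True-score variance = [2²·8.5²·0.85 + 4.8²·0.80 + 0.9²·5.5²·0.87] + 270.662 = 285.399 + 270.662 = 556.062.
Reliability = 556.062 / 607.205 = 0.916.

0.916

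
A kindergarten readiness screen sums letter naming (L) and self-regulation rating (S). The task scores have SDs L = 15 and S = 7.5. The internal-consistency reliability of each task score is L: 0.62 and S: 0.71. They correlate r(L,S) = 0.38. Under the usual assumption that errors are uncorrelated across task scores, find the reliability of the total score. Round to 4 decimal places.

0.7224

Var(L+S) = 15² + 7.5² + 2·[15·7.5·0.38] = 281.25 + 85.5 = 366.75.
Under uncorrelated errors the observed covariances equal the true-score covariances, so only the own-variance terms attenuate.
True-score variance = [15²·0.62 + 7.5²·0.71] + 85.5 = 179.438 + 85.5 = 264.938.
Reliability = 264.938 / 366.75 = 0.7224.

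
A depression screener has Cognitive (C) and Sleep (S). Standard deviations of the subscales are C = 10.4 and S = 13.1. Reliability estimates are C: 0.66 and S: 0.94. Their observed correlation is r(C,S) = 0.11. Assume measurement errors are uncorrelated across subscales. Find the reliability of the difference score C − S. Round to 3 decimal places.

Var(C−S) = 10.4² + 13.1² − 2·10.4·13.1·0.11 = 279.77 − 29.9728 = 249.797.
With uncorrelated errors the cross-covariances are all true-score covariance, so they carry over unchanged; only the diagonal terms shrink to ρᵢσᵢ².
True-score variance = [10.4²·0.66 + 13.1²·0.94] − 29.9728 = 232.699 − 29.9728 = 202.726.
Reliability = 202.726 / 249.797 = 0.812.

0.812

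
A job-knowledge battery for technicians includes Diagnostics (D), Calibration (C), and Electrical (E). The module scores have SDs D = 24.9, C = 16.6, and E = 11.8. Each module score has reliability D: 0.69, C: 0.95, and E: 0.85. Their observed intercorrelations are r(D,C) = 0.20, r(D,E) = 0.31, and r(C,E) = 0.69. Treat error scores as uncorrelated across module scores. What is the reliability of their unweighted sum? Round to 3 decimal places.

0.863

Var(D+C+E) = 24.9² + 16.6² + 11.8² + 2·[24.9·16.6·0.20 + 24.9·11.8·0.31 + 16.6·11.8·0.69] = 1034.81 + 617.819 = 1652.63.
With uncorrelated errors the cross-covariances are all true-score covariance, so they carry over unchanged; only the diagonal terms shrink to ρᵢσᵢ².
True-score variance = [24.9²·0.69 + 16.6²·0.95 + 11.8²·0.85] + 617.819 = 807.943 + 617.819 = 1425.76.
Reliability = 1425.76 / 1652.63 = 0.863.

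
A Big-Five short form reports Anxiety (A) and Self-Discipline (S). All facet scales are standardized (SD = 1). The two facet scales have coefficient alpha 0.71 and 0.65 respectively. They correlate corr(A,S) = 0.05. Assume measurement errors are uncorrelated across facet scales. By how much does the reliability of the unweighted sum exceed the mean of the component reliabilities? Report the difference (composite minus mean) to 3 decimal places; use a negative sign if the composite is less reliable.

0.015

Var(sum) = 2 + 0.1 = 2.1; true-score variance = 1.36 + 0.1 = 1.46; composite reliability = 0.6952.
Mean component reliability = 0.6800.
Difference = 0.6952 − 0.6800 = 0.015.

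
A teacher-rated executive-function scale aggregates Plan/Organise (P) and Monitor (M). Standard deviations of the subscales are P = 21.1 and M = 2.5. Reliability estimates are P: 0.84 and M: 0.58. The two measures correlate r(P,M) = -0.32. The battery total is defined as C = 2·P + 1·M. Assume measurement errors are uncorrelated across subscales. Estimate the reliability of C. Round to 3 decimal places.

0.833

Var(C) = 2²·21.1² + 2.5² + 2·[2·21.1·2.5·(-0.32)] = 1787.09 − 67.52 = 1719.57.
With uncorrelated errors the cross-covariances are all true-score covariance, so they carry over unchanged; only the diagonal terms shrink to ρᵢσᵢ².
True-score variance = [2²·21.1²·0.84 + 2.5²·0.58] − 67.52 = 1499.53 − 67.52 = 1432.01.
Reliability = 1432.01 / 1719.57 = 0.833.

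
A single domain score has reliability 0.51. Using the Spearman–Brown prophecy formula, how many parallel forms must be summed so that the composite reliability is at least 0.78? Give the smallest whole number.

k ≥ ρ*(1−ρ₁)/(ρ₁(1−ρ*)) = 0.78·0.49 / (0.51·0.22) = 3.406.
Smallest integer k = 4.

4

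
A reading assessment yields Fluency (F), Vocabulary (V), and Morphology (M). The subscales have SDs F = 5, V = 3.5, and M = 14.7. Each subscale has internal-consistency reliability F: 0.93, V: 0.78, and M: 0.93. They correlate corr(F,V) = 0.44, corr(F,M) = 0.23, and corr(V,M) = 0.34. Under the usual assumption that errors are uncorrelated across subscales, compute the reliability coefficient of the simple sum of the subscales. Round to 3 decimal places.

Var(F+V+M) = 5² + 3.5² + 14.7² + 2·[5·3.5·0.44 + 5·14.7·0.23 + 3.5·14.7·0.34] = 253.34 + 84.196 = 337.536.
Under uncorrelated errors the observed covariances equal the true-score covariances, so only the own-variance terms attenuate.
True-score variance = [5²·0.93 + 3.5²·0.78 + 14.7²·0.93] + 84.196 = 233.769 + 84.196 = 317.965.
Reliability = 317.965 / 337.536 = 0.942.

0.942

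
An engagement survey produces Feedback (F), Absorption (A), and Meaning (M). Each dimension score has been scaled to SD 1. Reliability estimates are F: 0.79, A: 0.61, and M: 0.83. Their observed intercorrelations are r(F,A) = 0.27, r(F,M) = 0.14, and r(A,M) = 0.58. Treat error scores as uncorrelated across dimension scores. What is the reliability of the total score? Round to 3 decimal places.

Var(F+A+M) = 3 + 2·[0.27 + 0.14 + 0.58] = 3 + 1.98 = 4.98.
Under uncorrelated errors the observed covariances equal the true-score covariances, so only the own-variance terms attenuate.
True-score variance = [0.79 + 0.61 + 0.83] + 1.98 = 2.23 + 1.98 = 4.21.
Reliability = 4.21 / 4.98 = 0.845.

0.845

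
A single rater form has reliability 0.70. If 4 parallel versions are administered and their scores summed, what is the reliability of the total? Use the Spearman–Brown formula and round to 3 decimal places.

ρ_k = kρ / (1 + (k−1)ρ) = 4·0.70 / (1 + 3·0.70) = 2.800 / 3.100 = 0.903.

0.903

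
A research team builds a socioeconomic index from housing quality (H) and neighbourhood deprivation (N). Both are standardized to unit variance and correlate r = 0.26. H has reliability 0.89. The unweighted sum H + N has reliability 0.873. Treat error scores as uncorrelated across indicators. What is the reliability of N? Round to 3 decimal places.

0.790

Var(H+N) = 2 + 2·0.26 = 2.520.
True-score variance = ρ_H + ρ_N + 2·0.26, so 0.873 = (0.89 + ρ_N + 0.52) / 2.520.
ρ_N = 0.873·2.520 − 0.89 − 0.52 = 0.790.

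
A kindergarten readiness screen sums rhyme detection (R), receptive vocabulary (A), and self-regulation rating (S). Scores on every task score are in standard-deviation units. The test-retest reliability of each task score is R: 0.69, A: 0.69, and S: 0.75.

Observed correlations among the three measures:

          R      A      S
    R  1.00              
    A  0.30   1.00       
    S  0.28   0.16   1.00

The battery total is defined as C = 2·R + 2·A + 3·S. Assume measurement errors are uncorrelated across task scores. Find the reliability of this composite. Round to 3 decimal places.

0.808

Var(C) = 2² + 2² + 3² + 2·[4·0.30 + 6·0.28 + 6·0.16] = 17 + 7.68 = 24.68.
Under uncorrelated errors the observed covariances equal the true-score covariances, so only the own-variance terms attenuate.
True-score variance = [2²·0.69 + 2²·0.69 + 3²·0.75] + 7.68 = 12.27 + 7.68 = 19.95.
Reliability = 19.95 / 24.68 = 0.808.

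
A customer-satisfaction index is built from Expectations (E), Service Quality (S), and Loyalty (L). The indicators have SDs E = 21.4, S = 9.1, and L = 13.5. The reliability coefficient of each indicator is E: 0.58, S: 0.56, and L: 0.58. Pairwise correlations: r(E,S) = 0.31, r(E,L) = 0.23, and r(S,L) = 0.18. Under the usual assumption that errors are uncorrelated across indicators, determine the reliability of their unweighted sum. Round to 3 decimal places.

Var(E+S+L) = 21.4² + 9.1² + 13.5² + 2·[21.4·9.1·0.31 + 21.4·13.5·0.23 + 9.1·13.5·0.18] = 723.02 + 297.859 = 1020.88.
Because errors are independent across components, Cov(Tᵢ,Tⱼ) = Cov(Xᵢ,Xⱼ); the off-diagonal part of the true-score variance is the same as above.
True-score variance = [21.4²·0.58 + 9.1²·0.56 + 13.5²·0.58] + 297.859 = 417.695 + 297.859 = 715.554.
Reliability = 715.554 / 1020.88 = 0.701.

0.701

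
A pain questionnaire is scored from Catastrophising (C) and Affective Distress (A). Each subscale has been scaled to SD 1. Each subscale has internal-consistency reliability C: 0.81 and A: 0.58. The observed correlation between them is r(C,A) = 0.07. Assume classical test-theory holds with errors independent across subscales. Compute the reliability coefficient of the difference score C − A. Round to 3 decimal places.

0.672

Var(C−A) = 1 + 1 − 2·0.07 = 2 − 0.14 = 1.86.
Because errors are independent across components, Cov(Tᵢ,Tⱼ) = Cov(Xᵢ,Xⱼ); the off-diagonal part of the true-score variance is the same as above.
True-score variance = [0.81 + 0.58] − 0.14 = 1.39 − 0.14 = 1.25.
Reliability = 1.25 / 1.86 = 0.672.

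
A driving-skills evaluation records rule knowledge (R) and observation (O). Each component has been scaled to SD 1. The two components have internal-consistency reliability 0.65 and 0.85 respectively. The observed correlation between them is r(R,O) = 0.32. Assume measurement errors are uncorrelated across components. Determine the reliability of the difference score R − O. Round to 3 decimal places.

0.632

Var(R−O) = 1 + 1 − 2·0.32 = 2 − 0.64 = 1.36.
With uncorrelated errors the cross-covariances are all true-score covariance, so they carry over unchanged; only the diagonal terms shrink to ρᵢσᵢ².
True-score variance = [0.65 + 0.85] − 0.64 = 1.5 − 0.64 = 0.86.
Reliability = 0.86 / 1.36 = 0.632.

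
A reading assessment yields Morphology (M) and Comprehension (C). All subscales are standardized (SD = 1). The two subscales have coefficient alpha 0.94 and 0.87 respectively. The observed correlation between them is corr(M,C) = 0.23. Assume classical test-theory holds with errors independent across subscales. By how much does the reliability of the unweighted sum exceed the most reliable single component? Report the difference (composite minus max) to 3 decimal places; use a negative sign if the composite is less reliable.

-0.017

Var(sum) = 2 + 0.46 = 2.46; true-score variance = 1.81 + 0.46 = 2.27; composite reliability = 0.9228.
Max component reliability = 0.9400.
Difference = 0.9228 − 0.9400 = -0.017.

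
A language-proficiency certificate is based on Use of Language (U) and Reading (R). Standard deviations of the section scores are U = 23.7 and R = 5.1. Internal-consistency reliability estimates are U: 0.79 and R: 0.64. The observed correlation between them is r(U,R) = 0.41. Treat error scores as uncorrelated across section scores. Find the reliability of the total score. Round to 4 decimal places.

0.8146

Var(U+R) = 23.7² + 5.1² + 2·[23.7·5.1·0.41] = 587.7 + 99.1134 = 686.813.
With uncorrelated errors the cross-covariances are all true-score covariance, so they carry over unchanged; only the diagonal terms shrink to ρᵢσᵢ².
True-score variance = [23.7²·0.79 + 5.1²·0.64] + 99.1134 = 460.381 + 99.1134 = 559.495.
Reliability = 559.495 / 686.813 = 0.8146.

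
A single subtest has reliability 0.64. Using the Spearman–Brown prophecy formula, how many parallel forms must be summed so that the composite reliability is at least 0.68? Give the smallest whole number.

k ≥ ρ*(1−ρ₁)/(ρ₁(1−ρ*)) = 0.68·0.36 / (0.64·0.32) = 1.195.
Smallest integer k = 2.

2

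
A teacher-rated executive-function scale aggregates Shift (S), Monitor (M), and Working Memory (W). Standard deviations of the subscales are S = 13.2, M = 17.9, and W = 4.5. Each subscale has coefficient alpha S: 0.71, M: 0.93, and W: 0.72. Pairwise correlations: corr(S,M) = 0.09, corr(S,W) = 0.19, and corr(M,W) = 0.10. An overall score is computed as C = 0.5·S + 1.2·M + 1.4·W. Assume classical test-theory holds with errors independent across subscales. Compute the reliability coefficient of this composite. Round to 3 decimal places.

0.909

Var(C) = 0.5²·13.2² + 1.2²·17.9² + 1.4²·4.5² + 2·[0.6·13.2·17.9·0.09 + 0.7·13.2·4.5·0.19 + 1.68·17.9·4.5·0.10] = 544.64 + 68.3834 = 613.024.
Under uncorrelated errors the observed covariances equal the true-score covariances, so only the own-variance terms attenuate.
True-score variance = [0.5²·13.2²·0.71 + 1.2²·17.9²·0.93 + 1.4²·4.5²·0.72] + 68.3834 = 488.597 + 68.3834 = 556.981.
Reliability = 556.981 / 613.024 = 0.909.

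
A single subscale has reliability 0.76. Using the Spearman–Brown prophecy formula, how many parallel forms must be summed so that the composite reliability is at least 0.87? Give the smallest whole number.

k ≥ ρ*(1−ρ₁)/(ρ₁(1−ρ*)) = 0.87·0.24 / (0.76·0.13) = 2.113.
Smallest integer k = 3.

3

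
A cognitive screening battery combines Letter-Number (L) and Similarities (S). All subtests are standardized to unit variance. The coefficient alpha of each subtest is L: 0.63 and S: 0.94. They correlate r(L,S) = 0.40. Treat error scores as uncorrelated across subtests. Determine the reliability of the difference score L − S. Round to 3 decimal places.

Var(L−S) = 1 + 1 − 2·0.40 = 2 − 0.8 = 1.2.
Under uncorrelated errors the observed covariances equal the true-score covariances, so only the own-variance terms attenuate.
True-score variance = [0.63 + 0.94] − 0.8 = 1.57 − 0.8 = 0.77.
Reliability = 0.77 / 1.2 = 0.642.

0.642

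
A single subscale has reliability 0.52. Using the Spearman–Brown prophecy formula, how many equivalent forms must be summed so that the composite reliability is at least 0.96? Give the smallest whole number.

23

k ≥ ρ*(1−ρ₁)/(ρ₁(1−ρ*)) = 0.96·0.48 / (0.52·0.04) = 22.154.
Smallest integer k = 23.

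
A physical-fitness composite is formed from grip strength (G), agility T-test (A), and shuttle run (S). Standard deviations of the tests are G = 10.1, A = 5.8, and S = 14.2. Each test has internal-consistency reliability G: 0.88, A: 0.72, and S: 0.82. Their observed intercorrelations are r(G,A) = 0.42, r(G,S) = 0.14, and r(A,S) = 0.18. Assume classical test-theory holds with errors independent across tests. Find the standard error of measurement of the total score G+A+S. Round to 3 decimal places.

Var(total) = 337.29 + 119.014 = 456.304.
True-score variance = 279.334 + 119.014 = 398.349, so reliability = 0.8730.
Error variance = 456.304 − 398.349 = 57.9556; SEM = √57.9556 = 7.613.

7.613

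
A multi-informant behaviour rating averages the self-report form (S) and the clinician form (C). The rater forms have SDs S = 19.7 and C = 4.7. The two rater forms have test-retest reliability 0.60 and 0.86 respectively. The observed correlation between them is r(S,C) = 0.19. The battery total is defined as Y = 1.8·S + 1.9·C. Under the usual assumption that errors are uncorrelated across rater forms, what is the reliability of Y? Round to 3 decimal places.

Var(Y) = 1.8²·19.7² + 1.9²·4.7² + 2·[3.42·19.7·4.7·0.19] = 1337.16 + 120.33 = 1457.49.
Because errors are independent across components, Cov(Tᵢ,Tⱼ) = Cov(Xᵢ,Xⱼ); the off-diagonal part of the true-score variance is the same as above.
True-score variance = [1.8²·19.7²·0.60 + 1.9²·4.7²·0.86] + 120.33 = 823.028 + 120.33 = 943.358.
Reliability = 943.358 / 1457.49 = 0.647.

0.647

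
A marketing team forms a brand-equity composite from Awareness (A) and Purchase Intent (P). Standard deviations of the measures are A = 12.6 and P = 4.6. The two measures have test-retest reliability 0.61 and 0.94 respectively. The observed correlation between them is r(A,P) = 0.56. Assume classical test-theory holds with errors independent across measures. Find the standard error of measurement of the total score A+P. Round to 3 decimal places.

7.949

Var(total) = 179.92 + 64.9152 = 244.835.
True-score variance = 116.734 + 64.9152 = 181.649, so reliability = 0.7419.
Error variance = 244.835 − 181.649 = 63.186; SEM = √63.186 = 7.949.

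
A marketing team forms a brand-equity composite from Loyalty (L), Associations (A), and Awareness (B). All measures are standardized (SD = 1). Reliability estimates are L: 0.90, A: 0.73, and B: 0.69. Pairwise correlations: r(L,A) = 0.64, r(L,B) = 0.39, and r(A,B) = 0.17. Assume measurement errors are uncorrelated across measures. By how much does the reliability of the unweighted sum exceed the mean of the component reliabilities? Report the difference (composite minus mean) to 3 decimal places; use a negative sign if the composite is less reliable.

Var(sum) = 3 + 2.4 = 5.4; true-score variance = 2.32 + 2.4 = 4.72; composite reliability = 0.8741.
Mean component reliability = 0.7733.
Difference = 0.8741 − 0.7733 = 0.101.

0.101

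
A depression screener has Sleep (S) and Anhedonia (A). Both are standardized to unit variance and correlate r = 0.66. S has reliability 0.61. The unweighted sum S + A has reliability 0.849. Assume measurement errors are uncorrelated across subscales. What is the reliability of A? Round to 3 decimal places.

0.889

Var(S+A) = 2 + 2·0.66 = 3.320.
True-score variance = ρ_S + ρ_A + 2·0.66, so 0.849 = (0.61 + ρ_A + 1.32) / 3.320.
ρ_A = 0.849·3.320 − 0.61 − 1.32 = 0.889.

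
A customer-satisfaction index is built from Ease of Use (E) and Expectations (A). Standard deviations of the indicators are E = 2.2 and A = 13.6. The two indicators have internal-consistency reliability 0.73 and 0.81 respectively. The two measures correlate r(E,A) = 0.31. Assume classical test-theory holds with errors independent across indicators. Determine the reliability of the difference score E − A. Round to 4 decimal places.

Var(E−A) = 2.2² + 13.6² − 2·2.2·13.6·0.31 = 189.8 − 18.5504 = 171.25.
Under uncorrelated errors the observed covariances equal the true-score covariances, so only the own-variance terms attenuate.
True-score variance = [2.2²·0.73 + 13.6²·0.81] − 18.5504 = 153.351 − 18.5504 = 134.8.
Reliability = 134.8 / 171.25 = 0.7872.

0.7872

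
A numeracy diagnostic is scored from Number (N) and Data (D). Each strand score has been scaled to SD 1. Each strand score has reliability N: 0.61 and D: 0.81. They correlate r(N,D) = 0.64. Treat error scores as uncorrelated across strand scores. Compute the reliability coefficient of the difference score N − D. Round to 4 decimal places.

0.1944

Var(N−D) = 1 + 1 − 2·0.64 = 2 − 1.28 = 0.72.
Under uncorrelated errors the observed covariances equal the true-score covariances, so only the own-variance terms attenuate.
True-score variance = [0.61 + 0.81] − 1.28 = 1.42 − 1.28 = 0.14.
Reliability = 0.14 / 0.72 = 0.1944.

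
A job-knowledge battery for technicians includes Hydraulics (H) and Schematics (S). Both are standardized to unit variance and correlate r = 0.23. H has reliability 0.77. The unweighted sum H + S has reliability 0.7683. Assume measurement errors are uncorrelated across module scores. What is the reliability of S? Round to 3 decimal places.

Var(H+S) = 2 + 2·0.23 = 2.460.
True-score variance = ρ_H + ρ_S + 2·0.23, so 0.7683 = (0.77 + ρ_S + 0.46) / 2.460.
ρ_S = 0.7683·2.460 − 0.77 − 0.46 = 0.660.

0.660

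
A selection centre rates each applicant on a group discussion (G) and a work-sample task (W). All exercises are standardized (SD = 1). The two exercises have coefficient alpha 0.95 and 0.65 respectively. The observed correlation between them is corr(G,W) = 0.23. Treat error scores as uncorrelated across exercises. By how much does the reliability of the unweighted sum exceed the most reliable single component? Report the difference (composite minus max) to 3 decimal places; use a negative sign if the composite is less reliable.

Var(sum) = 2 + 0.46 = 2.46; true-score variance = 1.6 + 0.46 = 2.06; composite reliability = 0.8374.
Max component reliability = 0.9500.
Difference = 0.8374 − 0.9500 = -0.113.

-0.113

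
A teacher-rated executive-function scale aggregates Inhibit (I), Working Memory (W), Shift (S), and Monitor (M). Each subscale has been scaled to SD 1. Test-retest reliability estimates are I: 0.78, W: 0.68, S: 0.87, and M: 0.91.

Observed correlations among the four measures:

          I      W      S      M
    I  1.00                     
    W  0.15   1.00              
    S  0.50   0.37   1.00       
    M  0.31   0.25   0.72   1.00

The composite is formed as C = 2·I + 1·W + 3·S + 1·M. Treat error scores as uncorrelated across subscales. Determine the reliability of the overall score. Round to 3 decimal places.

0.918

Var(C) = 2² + 1 + 3² + 1 + 2·[2·0.15 + 6·0.50 + 2·0.31 + 3·0.37 + 0.25 + 3·0.72] = 15 + 14.88 = 29.88.
Because errors are independent across components, Cov(Tᵢ,Tⱼ) = Cov(Xᵢ,Xⱼ); the off-diagonal part of the true-score variance is the same as above.
True-score variance = [2²·0.78 + 0.68 + 3²·0.87 + 0.91] + 14.88 = 12.54 + 14.88 = 27.42.
Reliability = 27.42 / 29.88 = 0.918.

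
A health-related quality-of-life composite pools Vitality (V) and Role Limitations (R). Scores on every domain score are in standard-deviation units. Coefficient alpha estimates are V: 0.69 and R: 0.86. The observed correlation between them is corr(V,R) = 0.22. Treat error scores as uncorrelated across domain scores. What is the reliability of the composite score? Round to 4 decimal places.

Var(V+R) = 2 + 2·[0.22] = 2 + 0.44 = 2.44.
Because errors are independent across components, Cov(Tᵢ,Tⱼ) = Cov(Xᵢ,Xⱼ); the off-diagonal part of the true-score variance is the same as above.
True-score variance = [0.69 + 0.86] + 0.44 = 1.55 + 0.44 = 1.99.
Reliability = 1.99 / 2.44 = 0.8156.

0.8156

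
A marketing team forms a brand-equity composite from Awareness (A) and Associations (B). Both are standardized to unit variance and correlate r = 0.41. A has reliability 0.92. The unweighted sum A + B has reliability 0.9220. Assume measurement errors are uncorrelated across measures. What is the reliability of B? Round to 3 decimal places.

Var(A+B) = 2 + 2·0.41 = 2.820.
True-score variance = ρ_A + ρ_B + 2·0.41, so 0.9220 = (0.92 + ρ_B + 0.82) / 2.820.
ρ_B = 0.9220·2.820 − 0.92 − 0.82 = 0.860.

0.860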